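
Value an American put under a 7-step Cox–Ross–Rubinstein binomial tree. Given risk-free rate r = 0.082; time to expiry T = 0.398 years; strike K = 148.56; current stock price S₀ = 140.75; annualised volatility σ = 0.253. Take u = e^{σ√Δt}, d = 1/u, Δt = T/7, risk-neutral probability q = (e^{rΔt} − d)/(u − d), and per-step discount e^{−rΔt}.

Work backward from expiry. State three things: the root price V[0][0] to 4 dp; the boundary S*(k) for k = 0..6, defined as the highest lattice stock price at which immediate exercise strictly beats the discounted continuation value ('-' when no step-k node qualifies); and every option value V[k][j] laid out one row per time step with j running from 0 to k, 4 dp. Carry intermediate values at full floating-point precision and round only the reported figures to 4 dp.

price = 11.3826
boundary = - - 124.7524 117.4489 124.7524 132.5100 140.7500
tree:
11.3826
16.7843 6.5700
23.8076 10.5447 3.0127
31.1111 16.2608 5.4387 0.8325
37.9869 23.8076 9.5402 1.7559 0.0000
44.4603 31.1111 16.0500 3.7031 0.0000 0.0000
50.5546 37.9869 23.8076 7.8100 0.0000 0.0000 0.0000
56.2922 44.4603 31.1111 16.0500 0.0000 0.0000 0.0000 0.0000

Δt=0.05686  u=1.06218  d=0.94146  q=0.52363  discount=0.99535
step 7 (expiry): payoffs max(K−S,0) = 56.2922 44.4603 31.1111 16.0500 0.0000 0.0000 0.0000 0.0000
step 6: (k=6,j=0): S=98.0054, (K−S)⁺=50.5546, hold=49.8636 ⇒ V=50.5546 exercise | (k=6,j=1): S=110.5731, (K−S)⁺=37.9869, hold=37.2959 ⇒ V=37.9869 exercise | (k=6,j=2): S=124.7524, (K−S)⁺=23.8076, hold=23.1166 ⇒ V=23.8076 exercise | (k=6,j=3): S=140.7500, (K−S)⁺=7.8100, hold=7.6102 ⇒ V=7.8100 exercise | (k=6,j=4): S=158.7991, (K−S)⁺=0.0000, hold=0.0000 ⇒ V=0.0000 continue | (k=6,j=5): S=179.1626, (K−S)⁺=0.0000, hold=0.0000 ⇒ V=0.0000 continue | (k=6,j=6): S=202.1375, (K−S)⁺=0.0000, hold=0.0000 ⇒ V=0.0000 continue  boundary S*=140.7500
step 5: (k=5,j=0): S=104.0997, (K−S)⁺=44.4603, hold=43.7693 ⇒ V=44.4603 exercise | (k=5,j=1): S=117.4489, (K−S)⁺=31.1111, hold=30.4200 ⇒ V=31.1111 exercise | (k=5,j=2): S=132.5100, (K−S)⁺=16.0500, hold=15.3590 ⇒ V=16.0500 exercise | (k=5,j=3): S=149.5024, (K−S)⁺=0.0000, hold=3.7031 ⇒ V=3.7031 continue | (k=5,j=4): S=168.6738, (K−S)⁺=0.0000, hold=0.0000 ⇒ V=0.0000 continue | (k=5,j=5): S=190.3037, (K−S)⁺=0.0000, hold=0.0000 ⇒ V=0.0000 continue  boundary S*=132.5100
step 4: (k=4,j=0): S=110.5731, (K−S)⁺=37.9869, hold=37.2959 ⇒ V=37.9869 exercise | (k=4,j=1): S=124.7524, (K−S)⁺=23.8076, hold=23.1166 ⇒ V=23.8076 exercise | (k=4,j=2): S=140.7500, (K−S)⁺=7.8100, hold=9.5402 ⇒ V=9.5402 continue | (k=4,j=3): S=158.7991, (K−S)⁺=0.0000, hold=1.7559 ⇒ V=1.7559 continue | (k=4,j=4): S=179.1626, (K−S)⁺=0.0000, hold=0.0000 ⇒ V=0.0000 continue  boundary S*=124.7524
step 3: (k=3,j=0): S=117.4489, (K−S)⁺=31.1111, hold=30.4200 ⇒ V=31.1111 exercise | (k=3,j=1): S=132.5100, (K−S)⁺=16.0500, hold=16.2608 ⇒ V=16.2608 continue | (k=3,j=2): S=149.5024, (K−S)⁺=0.0000, hold=5.4387 ⇒ V=5.4387 continue | (k=3,j=3): S=168.6738, (K−S)⁺=0.0000, hold=0.8325 ⇒ V=0.8325 continue  boundary S*=117.4489
step 2: (k=2,j=0): S=124.7524, (K−S)⁺=23.8076, hold=23.2264 ⇒ V=23.8076 exercise | (k=2,j=1): S=140.7500, (K−S)⁺=7.8100, hold=10.5447 ⇒ V=10.5447 continue | (k=2,j=2): S=158.7991, (K−S)⁺=0.0000, hold=3.0127 ⇒ V=3.0127 continue  boundary S*=124.7524
step 1: (k=1,j=0): S=132.5100, (K−S)⁺=16.0500, hold=16.7843 ⇒ V=16.7843 continue | (k=1,j=1): S=149.5024, (K−S)⁺=0.0000, hold=6.5700 ⇒ V=6.5700 continue  boundary S*=-
step 0: (k=0,j=0): S=140.7500, (K−S)⁺=7.8100, hold=11.3826 ⇒ V=11.3826 continue  boundary S*=-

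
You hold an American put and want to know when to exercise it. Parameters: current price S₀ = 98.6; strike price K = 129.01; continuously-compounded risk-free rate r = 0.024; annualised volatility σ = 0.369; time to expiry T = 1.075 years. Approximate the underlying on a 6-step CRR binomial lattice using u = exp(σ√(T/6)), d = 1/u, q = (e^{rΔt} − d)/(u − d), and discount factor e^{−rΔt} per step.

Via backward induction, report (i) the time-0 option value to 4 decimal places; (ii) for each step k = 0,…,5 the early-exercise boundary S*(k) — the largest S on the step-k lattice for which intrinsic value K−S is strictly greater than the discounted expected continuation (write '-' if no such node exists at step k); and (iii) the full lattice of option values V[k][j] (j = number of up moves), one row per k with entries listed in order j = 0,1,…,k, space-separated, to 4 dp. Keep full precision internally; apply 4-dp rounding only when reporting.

Δt=0.17917  u=1.16905  d=0.85540  q=0.47477  discount=0.99571
step 6 (expiry): payoffs max(K−S,0) = 90.3839 76.2207 56.8641 30.4100 0.0000 0.0000 0.0000
step 5: (k=5,j=0): S=45.1558, (K−S)⁺=83.8542, hold=83.3007 ⇒ V=83.8542 exercise | (k=5,j=1): S=61.7133, (K−S)⁺=67.2967, hold=66.7432 ⇒ V=67.2967 exercise | (k=5,j=2): S=84.3421, (K−S)⁺=44.6679, hold=44.1144 ⇒ V=44.6679 exercise | (k=5,j=3): S=115.2682, (K−S)⁺=13.7418, hold=15.9037 ⇒ V=15.9037 continue | (k=5,j=4): S=157.5343, (K−S)⁺=0.0000, hold=0.0000 ⇒ V=0.0000 continue | (k=5,j=5): S=215.2983, (K−S)⁺=0.0000, hold=0.0000 ⇒ V=0.0000 continue  boundary S*=84.3421
step 4: (k=4,j=0): S=52.7893, (K−S)⁺=76.2207, hold=75.6671 ⇒ V=76.2207 exercise | (k=4,j=1): S=72.1459, (K−S)⁺=56.8641, hold=56.3106 ⇒ V=56.8641 exercise | (k=4,j=2): S=98.6000, (K−S)⁺=30.4100, hold=30.8785 ⇒ V=30.8785 continue | (k=4,j=3): S=134.7542, (K−S)⁺=0.0000, hold=8.3173 ⇒ V=8.3173 continue | (k=4,j=4): S=184.1653, (K−S)⁺=0.0000, hold=0.0000 ⇒ V=0.0000 continue  boundary S*=72.1459
step 3: (k=3,j=0): S=61.7133, (K−S)⁺=67.2967, hold=66.7432 ⇒ V=67.2967 exercise | (k=3,j=1): S=84.3421, (K−S)⁺=44.6679, hold=44.3359 ⇒ V=44.6679 exercise | (k=3,j=2): S=115.2682, (K−S)⁺=13.7418, hold=20.0805 ⇒ V=20.0805 continue | (k=3,j=3): S=157.5343, (K−S)⁺=0.0000, hold=4.3497 ⇒ V=4.3497 continue  boundary S*=84.3421
step 2: (k=2,j=0): S=72.1459, (K−S)⁺=56.8641, hold=56.3106 ⇒ V=56.8641 exercise | (k=2,j=1): S=98.6000, (K−S)⁺=30.4100, hold=32.8530 ⇒ V=32.8530 continue | (k=2,j=2): S=134.7542, (K−S)⁺=0.0000, hold=12.5579 ⇒ V=12.5579 continue  boundary S*=72.1459
step 1: (k=1,j=0): S=84.3421, (K−S)⁺=44.6679, hold=45.2693 ⇒ V=45.2693 continue | (k=1,j=1): S=115.2682, (K−S)⁺=13.7418, hold=23.1179 ⇒ V=23.1179 continue  boundary S*=-
step 0: (k=0,j=0): S=98.6000, (K−S)⁺=30.4100, hold=34.6033 ⇒ V=34.6033 continue  boundary S*=-

price = 34.6033
boundary = - - 72.1459 84.3421 72.1459 84.3421
tree:
34.6033
45.2693 23.1179
56.8641 32.8530 12.5579
67.2967 44.6679 20.0805 4.3497
76.2207 56.8641 30.8785 8.3173 0.0000
83.8542 67.2967 44.6679 15.9037 0.0000 0.0000
90.3839 76.2207 56.8641 30.4100 0.0000 0.0000 0.0000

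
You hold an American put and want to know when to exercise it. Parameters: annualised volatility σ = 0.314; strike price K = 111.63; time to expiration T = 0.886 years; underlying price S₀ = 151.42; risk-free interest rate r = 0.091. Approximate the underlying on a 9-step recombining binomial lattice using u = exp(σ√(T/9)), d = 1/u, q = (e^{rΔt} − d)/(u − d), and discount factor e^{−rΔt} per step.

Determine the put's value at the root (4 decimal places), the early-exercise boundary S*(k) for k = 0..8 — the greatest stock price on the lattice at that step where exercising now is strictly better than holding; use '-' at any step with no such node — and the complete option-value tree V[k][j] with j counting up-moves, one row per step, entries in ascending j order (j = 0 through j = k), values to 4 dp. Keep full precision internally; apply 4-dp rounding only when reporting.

price = 1.6071
boundary = - - - - - 92.5229 83.8422 92.5229 102.1024
tree:
1.6071
2.7798 0.5567
4.7091 1.0539 0.1091
7.7765 1.9701 0.2298 0.0000
12.4395 3.6235 0.4840 0.0000 0.0000
19.1071 6.5239 1.0194 0.0000 0.0000 0.0000
27.7878 11.4064 2.1473 0.0000 0.0000 0.0000 0.0000
35.6541 19.1071 4.5231 0.0000 0.0000 0.0000 0.0000 0.0000
42.7824 27.7878 9.5276 0.0000 0.0000 0.0000 0.0000 0.0000 0.0000
49.2418 35.6541 19.1071 0.0000 0.0000 0.0000 0.0000 0.0000 0.0000 0.0000

Δt=0.09844  u=1.10354  d=0.90618  q=0.52099  discount=0.99108
step 9 (expiry): payoffs max(K−S,0) = 49.2418 35.6541 19.1071 0.0000 0.0000 0.0000 0.0000 0.0000 0.0000 0.0000
step 8: (k=8,j=0): S=68.8476, (K−S)⁺=42.7824, hold=41.7868 ⇒ V=42.7824 exercise | (k=8,j=1): S=83.8422, (K−S)⁺=27.7878, hold=26.7923 ⇒ V=27.7878 exercise | (k=8,j=2): S=102.1024, (K−S)⁺=9.5276, hold=9.0709 ⇒ V=9.5276 exercise | (k=8,j=3): S=124.3397, (K−S)⁺=0.0000, hold=0.0000 ⇒ V=0.0000 continue | (k=8,j=4): S=151.4200, (K−S)⁺=0.0000, hold=0.0000 ⇒ V=0.0000 continue | (k=8,j=5): S=184.3982, (K−S)⁺=0.0000, hold=0.0000 ⇒ V=0.0000 continue | (k=8,j=6): S=224.5589, (K−S)⁺=0.0000, hold=0.0000 ⇒ V=0.0000 continue | (k=8,j=7): S=273.4664, (K−S)⁺=0.0000, hold=0.0000 ⇒ V=0.0000 continue | (k=8,j=8): S=333.0255, (K−S)⁺=0.0000, hold=0.0000 ⇒ V=0.0000 continue  boundary S*=102.1024
step 7: (k=7,j=0): S=75.9759, (K−S)⁺=35.6541, hold=34.6585 ⇒ V=35.6541 exercise | (k=7,j=1): S=92.5229, (K−S)⁺=19.1071, hold=18.1115 ⇒ V=19.1071 exercise | (k=7,j=2): S=112.6738, (K−S)⁺=0.0000, hold=4.5231 ⇒ V=4.5231 continue | (k=7,j=3): S=137.2134, (K−S)⁺=0.0000, hold=0.0000 ⇒ V=0.0000 continue | (k=7,j=4): S=167.0975, (K−S)⁺=0.0000, hold=0.0000 ⇒ V=0.0000 continue | (k=7,j=5): S=203.4902, (K−S)⁺=0.0000, hold=0.0000 ⇒ V=0.0000 continue | (k=7,j=6): S=247.8090, (K−S)⁺=0.0000, hold=0.0000 ⇒ V=0.0000 continue | (k=7,j=7): S=301.7802, (K−S)⁺=0.0000, hold=0.0000 ⇒ V=0.0000 continue  boundary S*=92.5229
step 6: (k=6,j=0): S=83.8422, (K−S)⁺=27.7878, hold=26.7923 ⇒ V=27.7878 exercise | (k=6,j=1): S=102.1024, (K−S)⁺=9.5276, hold=11.4064 ⇒ V=11.4064 continue | (k=6,j=2): S=124.3397, (K−S)⁺=0.0000, hold=2.1473 ⇒ V=2.1473 continue | (k=6,j=3): S=151.4200, (K−S)⁺=0.0000, hold=0.0000 ⇒ V=0.0000 continue | (k=6,j=4): S=184.3982, (K−S)⁺=0.0000, hold=0.0000 ⇒ V=0.0000 continue | (k=6,j=5): S=224.5589, (K−S)⁺=0.0000, hold=0.0000 ⇒ V=0.0000 continue | (k=6,j=6): S=273.4664, (K−S)⁺=0.0000, hold=0.0000 ⇒ V=0.0000 continue  boundary S*=83.8422
step 5: (k=5,j=0): S=92.5229, (K−S)⁺=19.1071, hold=19.0816 ⇒ V=19.1071 exercise | (k=5,j=1): S=112.6738, (K−S)⁺=0.0000, hold=6.5239 ⇒ V=6.5239 continue | (k=5,j=2): S=137.2134, (K−S)⁺=0.0000, hold=1.0194 ⇒ V=1.0194 continue | (k=5,j=3): S=167.0975, (K−S)⁺=0.0000, hold=0.0000 ⇒ V=0.0000 continue | (k=5,j=4): S=203.4902, (K−S)⁺=0.0000, hold=0.0000 ⇒ V=0.0000 continue | (k=5,j=5): S=247.8090, (K−S)⁺=0.0000, hold=0.0000 ⇒ V=0.0000 continue  boundary S*=92.5229
step 4: (k=4,j=0): S=102.1024, (K−S)⁺=9.5276, hold=12.4395 ⇒ V=12.4395 continue | (k=4,j=1): S=124.3397, (K−S)⁺=0.0000, hold=3.6235 ⇒ V=3.6235 continue | (k=4,j=2): S=151.4200, (K−S)⁺=0.0000, hold=0.4840 ⇒ V=0.4840 continue | (k=4,j=3): S=184.3982, (K−S)⁺=0.0000, hold=0.0000 ⇒ V=0.0000 continue | (k=4,j=4): S=224.5589, (K−S)⁺=0.0000, hold=0.0000 ⇒ V=0.0000 continue  boundary S*=-
step 3: (k=3,j=0): S=112.6738, (K−S)⁺=0.0000, hold=7.7765 ⇒ V=7.7765 continue | (k=3,j=1): S=137.2134, (K−S)⁺=0.0000, hold=1.9701 ⇒ V=1.9701 continue | (k=3,j=2): S=167.0975, (K−S)⁺=0.0000, hold=0.2298 ⇒ V=0.2298 continue | (k=3,j=3): S=203.4902, (K−S)⁺=0.0000, hold=0.0000 ⇒ V=0.0000 continue  boundary S*=-
step 2: (k=2,j=0): S=124.3397, (K−S)⁺=0.0000, hold=4.7091 ⇒ V=4.7091 continue | (k=2,j=1): S=151.4200, (K−S)⁺=0.0000, hold=1.0539 ⇒ V=1.0539 continue | (k=2,j=2): S=184.3982, (K−S)⁺=0.0000, hold=0.1091 ⇒ V=0.1091 continue  boundary S*=-
step 1: (k=1,j=0): S=137.2134, (K−S)⁺=0.0000, hold=2.7798 ⇒ V=2.7798 continue | (k=1,j=1): S=167.0975, (K−S)⁺=0.0000, hold=0.5567 ⇒ V=0.5567 continue  boundary S*=-
step 0: (k=0,j=0): S=151.4200, (K−S)⁺=0.0000, hold=1.6071 ⇒ V=1.6071 continue  boundary S*=-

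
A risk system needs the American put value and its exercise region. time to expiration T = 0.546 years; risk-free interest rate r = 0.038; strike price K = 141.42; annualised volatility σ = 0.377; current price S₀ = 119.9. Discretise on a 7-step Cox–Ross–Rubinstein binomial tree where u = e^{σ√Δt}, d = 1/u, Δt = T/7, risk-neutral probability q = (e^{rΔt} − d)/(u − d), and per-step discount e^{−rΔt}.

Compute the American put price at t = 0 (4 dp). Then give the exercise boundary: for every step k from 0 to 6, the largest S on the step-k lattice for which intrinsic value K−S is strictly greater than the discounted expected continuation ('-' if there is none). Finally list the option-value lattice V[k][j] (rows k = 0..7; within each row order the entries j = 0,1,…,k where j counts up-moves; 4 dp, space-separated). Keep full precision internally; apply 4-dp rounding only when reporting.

price = 26.3908
boundary = - - 97.1326 87.4255 97.1326 107.9176 119.9000
tree:
26.3908
34.7852 17.7360
44.2874 25.0183 10.1966
53.9945 34.0208 15.7167 4.4617
62.7315 44.2874 23.4464 7.6951 1.0932
70.5954 53.9945 33.5024 13.0290 2.1406 0.0000
77.6734 62.7315 44.2874 21.5200 4.1915 0.0000 0.0000
84.0440 70.5954 53.9945 33.5024 8.2071 0.0000 0.0000 0.0000

Δt=0.07800  u=1.11103  d=0.90006  q=0.48777  discount=0.99704
step 7 (expiry): payoffs max(K−S,0) = 84.0440 70.5954 53.9945 33.5024 8.2071 0.0000 0.0000 0.0000
step 6: (k=6,j=0): S=63.7466, (K−S)⁺=77.6734, hold=77.2549 ⇒ V=77.6734 exercise | (k=6,j=1): S=78.6885, (K−S)⁺=62.7315, hold=62.3130 ⇒ V=62.7315 exercise | (k=6,j=2): S=97.1326, (K−S)⁺=44.2874, hold=43.8688 ⇒ V=44.2874 exercise | (k=6,j=3): S=119.9000, (K−S)⁺=21.5200, hold=21.1015 ⇒ V=21.5200 exercise | (k=6,j=4): S=148.0039, (K−S)⁺=0.0000, hold=4.1915 ⇒ V=4.1915 continue | (k=6,j=5): S=182.6953, (K−S)⁺=0.0000, hold=0.0000 ⇒ V=0.0000 continue | (k=6,j=6): S=225.5181, (K−S)⁺=0.0000, hold=0.0000 ⇒ V=0.0000 continue  boundary S*=119.9000
step 5: (k=5,j=0): S=70.8246, (K−S)⁺=70.5954, hold=70.1769 ⇒ V=70.5954 exercise | (k=5,j=1): S=87.4255, (K−S)⁺=53.9945, hold=53.5760 ⇒ V=53.9945 exercise | (k=5,j=2): S=107.9176, (K−S)⁺=33.5024, hold=33.0839 ⇒ V=33.5024 exercise | (k=5,j=3): S=133.2129, (K−S)⁺=8.2071, hold=13.0290 ⇒ V=13.0290 continue | (k=5,j=4): S=164.4373, (K−S)⁺=0.0000, hold=2.1406 ⇒ V=2.1406 continue | (k=5,j=5): S=202.9805, (K−S)⁺=0.0000, hold=0.0000 ⇒ V=0.0000 continue  boundary S*=107.9176
step 4: (k=4,j=0): S=78.6885, (K−S)⁺=62.7315, hold=62.3130 ⇒ V=62.7315 exercise | (k=4,j=1): S=97.1326, (K−S)⁺=44.2874, hold=43.8688 ⇒ V=44.2874 exercise | (k=4,j=2): S=119.9000, (K−S)⁺=21.5200, hold=23.4464 ⇒ V=23.4464 continue | (k=4,j=3): S=148.0039, (K−S)⁺=0.0000, hold=7.6951 ⇒ V=7.6951 continue | (k=4,j=4): S=182.6953, (K−S)⁺=0.0000, hold=1.0932 ⇒ V=1.0932 continue  boundary S*=97.1326
step 3: (k=3,j=0): S=87.4255, (K−S)⁺=53.9945, hold=53.5760 ⇒ V=53.9945 exercise | (k=3,j=1): S=107.9176, (K−S)⁺=33.5024, hold=34.0208 ⇒ V=34.0208 continue | (k=3,j=2): S=133.2129, (K−S)⁺=8.2071, hold=15.7167 ⇒ V=15.7167 continue | (k=3,j=3): S=164.4373, (K−S)⁺=0.0000, hold=4.4617 ⇒ V=4.4617 continue  boundary S*=87.4255
step 2: (k=2,j=0): S=97.1326, (K−S)⁺=44.2874, hold=44.1209 ⇒ V=44.2874 exercise | (k=2,j=1): S=119.9000, (K−S)⁺=21.5200, hold=25.0183 ⇒ V=25.0183 continue | (k=2,j=2): S=148.0039, (K−S)⁺=0.0000, hold=10.1966 ⇒ V=10.1966 continue  boundary S*=97.1326
step 1: (k=1,j=0): S=107.9176, (K−S)⁺=33.5024, hold=34.7852 ⇒ V=34.7852 continue | (k=1,j=1): S=133.2129, (K−S)⁺=8.2071, hold=17.7360 ⇒ V=17.7360 continue  boundary S*=-
step 0: (k=0,j=0): S=119.9000, (K−S)⁺=21.5200, hold=26.3908 ⇒ V=26.3908 continue  boundary S*=-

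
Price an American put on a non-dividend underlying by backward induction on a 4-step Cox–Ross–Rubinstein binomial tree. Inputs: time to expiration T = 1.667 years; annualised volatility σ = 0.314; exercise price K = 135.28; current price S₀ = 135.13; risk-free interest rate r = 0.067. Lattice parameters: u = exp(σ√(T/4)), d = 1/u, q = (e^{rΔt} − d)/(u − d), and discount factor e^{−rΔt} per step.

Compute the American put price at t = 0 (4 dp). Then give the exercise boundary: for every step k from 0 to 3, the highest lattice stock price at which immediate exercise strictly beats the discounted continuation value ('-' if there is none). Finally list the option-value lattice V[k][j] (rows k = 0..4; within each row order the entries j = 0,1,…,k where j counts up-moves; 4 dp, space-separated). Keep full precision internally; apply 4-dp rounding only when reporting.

price = 15.4284
boundary = - - 90.0914 110.3361
tree:
15.4284
27.0499 5.4938
45.1886 11.7064 0.0328
61.7188 24.9439 0.0702 0.0000
75.2159 45.1886 0.1500 0.0000 0.0000

params: Δt=0.41675 u=1.22471 d=0.81652 q=0.51886 e^(-rΔt)=0.97246
t_4 payoffs: 75.2159 45.1886 0.1500 0.0000 0.0000
t_3: node(3,0) S=73.5612 payoff=61.7188 vs cont=57.9937 → 61.7188 [stop]  node(3,1) S=110.3361 payoff=24.9439 vs cont=21.2189 → 24.9439 [stop]  node(3,2) S=165.4954 payoff=0.0000 vs cont=0.0702 → 0.0702 [wait]  node(3,3) S=248.2302 payoff=0.0000 vs cont=0.0000 → 0.0000 [wait]  ⇒ S*(3)=110.3361
t_2: node(2,0) S=90.0914 payoff=45.1886 vs cont=41.4635 → 45.1886 [stop]  node(2,1) S=135.1300 payoff=0.1500 vs cont=11.7064 → 11.7064 [wait]  node(2,2) S=202.6844 payoff=0.0000 vs cont=0.0328 → 0.0328 [wait]  ⇒ S*(2)=90.0914
t_1: node(1,0) S=110.3361 payoff=24.9439 vs cont=27.0499 → 27.0499 [wait]  node(1,1) S=165.4954 payoff=0.0000 vs cont=5.4938 → 5.4938 [wait]  ⇒ S*(1)=-
t_0: node(0,0) S=135.1300 payoff=0.1500 vs cont=15.4284 → 15.4284 [wait]  ⇒ S*(0)=-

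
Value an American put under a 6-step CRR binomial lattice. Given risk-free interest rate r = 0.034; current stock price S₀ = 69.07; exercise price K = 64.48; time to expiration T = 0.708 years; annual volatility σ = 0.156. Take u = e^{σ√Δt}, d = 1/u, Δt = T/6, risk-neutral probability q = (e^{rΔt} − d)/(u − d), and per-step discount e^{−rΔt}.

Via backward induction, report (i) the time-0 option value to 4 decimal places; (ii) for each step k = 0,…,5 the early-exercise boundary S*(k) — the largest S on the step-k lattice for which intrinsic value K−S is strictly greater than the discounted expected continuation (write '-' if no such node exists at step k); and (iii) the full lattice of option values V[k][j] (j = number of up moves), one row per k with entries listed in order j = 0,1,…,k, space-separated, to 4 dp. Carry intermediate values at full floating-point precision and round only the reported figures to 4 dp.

Δt=0.11800, u=1.05505, d=0.94782, q=0.52410, disc=e^(-rΔt)=0.99600
k=6 terminal: V=max(K-S,0) → 14.4014 8.7360 2.4297 0.0000 0.0000 0.0000 0.0000
k=5: j=0 S=52.8354 intr=11.6446 cont=11.3864 V=11.6446[EX]; j=1 S=58.8127 intr=5.6673 cont=5.4092 V=5.6673[EX]; j=2 S=65.4661 intr=0.0000 cont=1.1517 V=1.1517[hold]; j=3 S=72.8723 intr=0.0000 cont=0.0000 V=0.0000[hold]; j=4 S=81.1163 intr=0.0000 cont=0.0000 V=0.0000[hold]; j=5 S=90.2929 intr=0.0000 cont=0.0000 V=0.0000[hold]  S*(5)=58.8127
k=4: j=0 S=55.7440 intr=8.7360 cont=8.4778 V=8.7360[EX]; j=1 S=62.0503 intr=2.4297 cont=3.2875 V=3.2875[hold]; j=2 S=69.0700 intr=0.0000 cont=0.5459 V=0.5459[hold]; j=3 S=76.8839 intr=0.0000 cont=0.0000 V=0.0000[hold]; j=4 S=85.5817 intr=0.0000 cont=0.0000 V=0.0000[hold]  S*(4)=55.7440
k=3: j=0 S=58.8127 intr=5.6673 cont=5.8569 V=5.8569[hold]; j=1 S=65.4661 intr=0.0000 cont=1.8432 V=1.8432[hold]; j=2 S=72.8723 intr=0.0000 cont=0.2588 V=0.2588[hold]; j=3 S=81.1163 intr=0.0000 cont=0.0000 V=0.0000[hold]  S*(3)=-
k=2: j=0 S=62.0503 intr=2.4297 cont=3.7383 V=3.7383[hold]; j=1 S=69.0700 intr=0.0000 cont=1.0087 V=1.0087[hold]; j=2 S=76.8839 intr=0.0000 cont=0.1226 V=0.1226[hold]  S*(2)=-
k=1: j=0 S=65.4661 intr=0.0000 cont=2.2985 V=2.2985[hold]; j=1 S=72.8723 intr=0.0000 cont=0.5422 V=0.5422[hold]  S*(1)=-
k=0: j=0 S=69.0700 intr=0.0000 cont=1.3725 V=1.3725[hold]  S*(0)=-

price = 1.3725
boundary = - - - - 55.7440 58.8127
tree:
1.3725
2.2985 0.5422
3.7383 1.0087 0.1226
5.8569 1.8432 0.2588 0.0000
8.7360 3.2875 0.5459 0.0000 0.0000
11.6446 5.6673 1.1517 0.0000 0.0000 0.0000
14.4014 8.7360 2.4297 0.0000 0.0000 0.0000 0.0000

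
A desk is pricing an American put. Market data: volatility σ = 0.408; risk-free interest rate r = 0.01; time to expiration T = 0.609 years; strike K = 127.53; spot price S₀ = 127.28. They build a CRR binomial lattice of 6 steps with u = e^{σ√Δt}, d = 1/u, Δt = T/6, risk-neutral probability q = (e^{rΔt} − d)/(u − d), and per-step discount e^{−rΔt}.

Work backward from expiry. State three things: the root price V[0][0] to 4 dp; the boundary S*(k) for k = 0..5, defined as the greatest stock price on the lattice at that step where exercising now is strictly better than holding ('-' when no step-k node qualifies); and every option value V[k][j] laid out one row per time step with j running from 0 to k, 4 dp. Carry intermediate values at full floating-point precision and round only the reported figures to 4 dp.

price = 15.3269
boundary = - - - 86.1797 98.1424 111.7657
tree:
15.3269
22.2000 7.6542
31.0019 12.3797 2.3727
41.3503 19.4668 4.4608 0.0368
51.8549 29.3876 8.3860 0.0697 0.0000
61.0790 41.3503 15.7643 0.1320 0.0000 0.0000
69.1788 51.8549 29.3876 0.2500 0.0000 0.0000 0.0000

params: Δt=0.10150 u=1.13881 d=0.87811 q=0.47144 e^(-rΔt)=0.99899
t_6 payoffs: 69.1788 51.8549 29.3876 0.2500 0.0000 0.0000 0.0000
t_5: node(5,0) S=66.4510 payoff=61.0790 vs cont=60.9496 → 61.0790 [stop]  node(5,1) S=86.1797 payoff=41.3503 vs cont=41.2209 → 41.3503 [stop]  node(5,2) S=111.7657 payoff=15.7643 vs cont=15.6350 → 15.7643 [stop]  node(5,3) S=144.9479 payoff=0.0000 vs cont=0.1320 → 0.1320 [wait]  node(5,4) S=187.9816 payoff=0.0000 vs cont=0.0000 → 0.0000 [wait]  node(5,5) S=243.7917 payoff=0.0000 vs cont=0.0000 → 0.0000 [wait]  ⇒ S*(5)=111.7657
t_4: node(4,0) S=75.6751 payoff=51.8549 vs cont=51.7255 → 51.8549 [stop]  node(4,1) S=98.1424 payoff=29.3876 vs cont=29.2582 → 29.3876 [stop]  node(4,2) S=127.2800 payoff=0.2500 vs cont=8.3860 → 8.3860 [wait]  node(4,3) S=165.0683 payoff=0.0000 vs cont=0.0697 → 0.0697 [wait]  node(4,4) S=214.0756 payoff=0.0000 vs cont=0.0000 → 0.0000 [wait]  ⇒ S*(4)=98.1424
t_3: node(3,0) S=86.1797 payoff=41.3503 vs cont=41.2209 → 41.3503 [stop]  node(3,1) S=111.7657 payoff=15.7643 vs cont=19.4668 → 19.4668 [wait]  node(3,2) S=144.9479 payoff=0.0000 vs cont=4.4608 → 4.4608 [wait]  node(3,3) S=187.9816 payoff=0.0000 vs cont=0.0368 → 0.0368 [wait]  ⇒ S*(3)=86.1797
t_2: node(2,0) S=98.1424 payoff=29.3876 vs cont=31.0019 → 31.0019 [wait]  node(2,1) S=127.2800 payoff=0.2500 vs cont=12.3797 → 12.3797 [wait]  node(2,2) S=165.0683 payoff=0.0000 vs cont=2.3727 → 2.3727 [wait]  ⇒ S*(2)=-
t_1: node(1,0) S=111.7657 payoff=15.7643 vs cont=22.2000 → 22.2000 [wait]  node(1,1) S=144.9479 payoff=0.0000 vs cont=7.6542 → 7.6542 [wait]  ⇒ S*(1)=-
t_0: node(0,0) S=127.2800 payoff=0.2500 vs cont=15.3269 → 15.3269 [wait]  ⇒ S*(0)=-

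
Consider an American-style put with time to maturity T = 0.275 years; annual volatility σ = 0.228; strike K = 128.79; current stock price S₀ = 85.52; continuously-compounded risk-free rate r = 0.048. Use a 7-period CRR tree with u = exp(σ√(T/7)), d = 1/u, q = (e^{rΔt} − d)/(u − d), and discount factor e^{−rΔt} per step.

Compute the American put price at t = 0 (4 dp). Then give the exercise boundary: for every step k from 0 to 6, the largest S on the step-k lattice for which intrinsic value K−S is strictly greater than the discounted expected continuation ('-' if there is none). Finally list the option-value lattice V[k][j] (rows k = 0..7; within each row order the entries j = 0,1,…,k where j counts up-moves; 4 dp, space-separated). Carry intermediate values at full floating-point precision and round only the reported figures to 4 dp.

params: Δt=0.03929 u=1.04623 d=0.95581 q=0.50958 e^(-rΔt)=0.99812
t_7 payoffs: 66.4619 60.5661 54.1126 47.0487 39.3166 30.8531 21.5890 11.4486
t_6: node(6,0) S=65.2094 payoff=63.5806 vs cont=63.3379 → 63.5806 [stop]  node(6,1) S=71.3777 payoff=57.4123 vs cont=57.1696 → 57.4123 [stop]  node(6,2) S=78.1295 payoff=50.6605 vs cont=50.4178 → 50.6605 [stop]  node(6,3) S=85.5200 payoff=43.2700 vs cont=43.0274 → 43.2700 [stop]  node(6,4) S=93.6095 payoff=35.1805 vs cont=34.9378 → 35.1805 [stop]  node(6,5) S=102.4643 payoff=26.3257 vs cont=26.0831 → 26.3257 [stop]  node(6,6) S=112.1566 payoff=16.6334 vs cont=16.3907 → 16.6334 [stop]  ⇒ S*(6)=112.1566
t_5: node(5,0) S=68.2239 payoff=60.5661 vs cont=60.3235 → 60.5661 [stop]  node(5,1) S=74.6774 payoff=54.1126 vs cont=53.8700 → 54.1126 [stop]  node(5,2) S=81.7413 payoff=47.0487 vs cont=46.8061 → 47.0487 [stop]  node(5,3) S=89.4734 payoff=39.3166 vs cont=39.0740 → 39.3166 [stop]  node(5,4) S=97.9369 payoff=30.8531 vs cont=30.6105 → 30.8531 [stop]  node(5,5) S=107.2010 payoff=21.5890 vs cont=21.3464 → 21.5890 [stop]  ⇒ S*(5)=107.2010
t_4: node(4,0) S=71.3777 payoff=57.4123 vs cont=57.1696 → 57.4123 [stop]  node(4,1) S=78.1295 payoff=50.6605 vs cont=50.4178 → 50.6605 [stop]  node(4,2) S=85.5200 payoff=43.2700 vs cont=43.0274 → 43.2700 [stop]  node(4,3) S=93.6095 payoff=35.1805 vs cont=34.9378 → 35.1805 [stop]  node(4,4) S=102.4643 payoff=26.3257 vs cont=26.0831 → 26.3257 [stop]  ⇒ S*(4)=102.4643
t_3: node(3,0) S=74.6774 payoff=54.1126 vs cont=53.8700 → 54.1126 [stop]  node(3,1) S=81.7413 payoff=47.0487 vs cont=46.8061 → 47.0487 [stop]  node(3,2) S=89.4734 payoff=39.3166 vs cont=39.0740 → 39.3166 [stop]  node(3,3) S=97.9369 payoff=30.8531 vs cont=30.6105 → 30.8531 [stop]  ⇒ S*(3)=97.9369
t_2: node(2,0) S=78.1295 payoff=50.6605 vs cont=50.4178 → 50.6605 [stop]  node(2,1) S=85.5200 payoff=43.2700 vs cont=43.0274 → 43.2700 [stop]  node(2,2) S=93.6095 payoff=35.1805 vs cont=34.9378 → 35.1805 [stop]  ⇒ S*(2)=93.6095
t_1: node(1,0) S=81.7413 payoff=47.0487 vs cont=46.8061 → 47.0487 [stop]  node(1,1) S=89.4734 payoff=39.3166 vs cont=39.0740 → 39.3166 [stop]  ⇒ S*(1)=89.4734
t_0: node(0,0) S=85.5200 payoff=43.2700 vs cont=43.0274 → 43.2700 [stop]  ⇒ S*(0)=85.5200

price = 43.2700
boundary = 85.5200 89.4734 93.6095 97.9369 102.4643 107.2010 112.1566
tree:
43.2700
47.0487 39.3166
50.6605 43.2700 35.1805
54.1126 47.0487 39.3166 30.8531
57.4123 50.6605 43.2700 35.1805 26.3257
60.5661 54.1126 47.0487 39.3166 30.8531 21.5890
63.5806 57.4123 50.6605 43.2700 35.1805 26.3257 16.6334
66.4619 60.5661 54.1126 47.0487 39.3166 30.8531 21.5890 11.4486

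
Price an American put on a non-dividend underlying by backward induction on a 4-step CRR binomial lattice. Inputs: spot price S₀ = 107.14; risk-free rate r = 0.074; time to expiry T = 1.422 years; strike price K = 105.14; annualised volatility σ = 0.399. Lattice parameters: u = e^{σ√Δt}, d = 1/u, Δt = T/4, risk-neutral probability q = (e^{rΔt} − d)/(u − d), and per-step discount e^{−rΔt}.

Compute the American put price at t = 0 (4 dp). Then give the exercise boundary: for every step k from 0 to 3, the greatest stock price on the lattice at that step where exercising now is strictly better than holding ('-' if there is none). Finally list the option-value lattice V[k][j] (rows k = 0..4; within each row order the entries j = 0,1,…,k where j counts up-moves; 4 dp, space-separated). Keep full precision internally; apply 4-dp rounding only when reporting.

price = 14.0962
boundary = - - 66.5756 84.4566
tree:
14.0962
23.8260 4.9786
38.5644 10.1477 0.0000
52.6596 20.6834 0.0000 0.0000
63.7707 38.5644 0.0000 0.0000 0.0000

Δt=0.35550, u=1.26858, d=0.78828, q=0.49630, disc=e^(-rΔt)=0.97404
k=4 terminal: V=max(K-S,0) → 63.7707 38.5644 0.0000 0.0000 0.0000
k=3: j=0 S=52.4804 intr=52.6596 cont=49.9298 V=52.6596[EX]; j=1 S=84.4566 intr=20.6834 cont=18.9204 V=20.6834[EX]; j=2 S=135.9158 intr=0.0000 cont=0.0000 V=0.0000[hold]; j=3 S=218.7290 intr=0.0000 cont=0.0000 V=0.0000[hold]  S*(3)=84.4566
k=2: j=0 S=66.5756 intr=38.5644 cont=35.8345 V=38.5644[EX]; j=1 S=107.1400 intr=0.0000 cont=10.1477 V=10.1477[hold]; j=2 S=172.4202 intr=0.0000 cont=0.0000 V=0.0000[hold]  S*(2)=66.5756
k=1: j=0 S=84.4566 intr=20.6834 cont=23.8260 V=23.8260[hold]; j=1 S=135.9158 intr=0.0000 cont=4.9786 V=4.9786[hold]  S*(1)=-
k=0: j=0 S=107.1400 intr=0.0000 cont=14.0962 V=14.0962[hold]  S*(0)=-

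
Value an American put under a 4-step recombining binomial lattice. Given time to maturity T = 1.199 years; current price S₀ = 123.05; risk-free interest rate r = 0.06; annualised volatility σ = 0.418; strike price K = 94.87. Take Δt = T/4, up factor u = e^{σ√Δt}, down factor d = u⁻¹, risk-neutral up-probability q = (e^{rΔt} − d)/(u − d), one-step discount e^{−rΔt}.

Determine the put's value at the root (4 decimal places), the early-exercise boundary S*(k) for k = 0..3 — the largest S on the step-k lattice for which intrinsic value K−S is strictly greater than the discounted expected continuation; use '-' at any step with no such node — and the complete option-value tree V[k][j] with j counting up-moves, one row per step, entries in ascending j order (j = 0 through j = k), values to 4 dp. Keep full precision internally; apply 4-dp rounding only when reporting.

Δt=0.29975  u=1.25716  d=0.79545  q=0.48234  discount=0.98218
step 4 (expiry): payoffs max(K−S,0) = 45.6067 17.0121 0.0000 0.0000 0.0000
step 3: (k=3,j=0): S=61.9317, (K−S)⁺=32.9383, hold=31.2473 ⇒ V=32.9383 exercise | (k=3,j=1): S=97.8796, (K−S)⁺=0.0000, hold=8.6495 ⇒ V=8.6495 continue | (k=3,j=2): S=154.6931, (K−S)⁺=0.0000, hold=0.0000 ⇒ V=0.0000 continue | (k=3,j=3): S=244.4837, (K−S)⁺=0.0000, hold=0.0000 ⇒ V=0.0000 continue  boundary S*=61.9317
step 2: (k=2,j=0): S=77.8579, (K−S)⁺=17.0121, hold=20.8445 ⇒ V=20.8445 continue | (k=2,j=1): S=123.0500, (K−S)⁺=0.0000, hold=4.3977 ⇒ V=4.3977 continue | (k=2,j=2): S=194.4735, (K−S)⁺=0.0000, hold=0.0000 ⇒ V=0.0000 continue  boundary S*=-
step 1: (k=1,j=0): S=97.8796, (K−S)⁺=0.0000, hold=12.6814 ⇒ V=12.6814 continue | (k=1,j=1): S=154.6931, (K−S)⁺=0.0000, hold=2.2359 ⇒ V=2.2359 continue  boundary S*=-
step 0: (k=0,j=0): S=123.0500, (K−S)⁺=0.0000, hold=7.5069 ⇒ V=7.5069 continue  boundary S*=-

price = 7.5069
boundary = - - - 61.9317
tree:
7.5069
12.6814 2.2359
20.8445 4.3977 0.0000
32.9383 8.6495 0.0000 0.0000
45.6067 17.0121 0.0000 0.0000 0.0000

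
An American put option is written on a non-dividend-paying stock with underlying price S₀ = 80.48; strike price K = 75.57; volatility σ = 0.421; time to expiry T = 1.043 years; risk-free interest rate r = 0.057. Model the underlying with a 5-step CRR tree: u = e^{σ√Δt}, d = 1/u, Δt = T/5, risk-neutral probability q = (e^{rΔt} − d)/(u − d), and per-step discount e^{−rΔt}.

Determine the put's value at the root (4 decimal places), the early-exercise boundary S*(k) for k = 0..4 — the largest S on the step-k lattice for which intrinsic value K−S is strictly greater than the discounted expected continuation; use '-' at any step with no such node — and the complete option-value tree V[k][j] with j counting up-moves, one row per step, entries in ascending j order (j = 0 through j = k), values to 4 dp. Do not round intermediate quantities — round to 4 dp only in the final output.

Δt=0.20860  u=1.21201  d=0.82507  q=0.48299  discount=0.98818
step 5 (expiry): payoffs max(K−S,0) = 44.7982 30.3671 9.1680 0.0000 0.0000 0.0000
step 4: (k=4,j=0): S=37.2958, (K−S)⁺=38.2742, hold=37.3810 ⇒ V=38.2742 exercise | (k=4,j=1): S=54.7865, (K−S)⁺=20.7835, hold=19.8903 ⇒ V=20.7835 exercise | (k=4,j=2): S=80.4800, (K−S)⁺=0.0000, hold=4.6840 ⇒ V=4.6840 continue | (k=4,j=3): S=118.2231, (K−S)⁺=0.0000, hold=0.0000 ⇒ V=0.0000 continue | (k=4,j=4): S=173.6667, (K−S)⁺=0.0000, hold=0.0000 ⇒ V=0.0000 continue  boundary S*=54.7865
step 3: (k=3,j=0): S=45.2029, (K−S)⁺=30.3671, hold=29.4738 ⇒ V=30.3671 exercise | (k=3,j=1): S=66.4020, (K−S)⁺=9.1680, hold=12.8538 ⇒ V=12.8538 continue | (k=3,j=2): S=97.5428, (K−S)⁺=0.0000, hold=2.3930 ⇒ V=2.3930 continue | (k=3,j=3): S=143.2878, (K−S)⁺=0.0000, hold=0.0000 ⇒ V=0.0000 continue  boundary S*=45.2029
step 2: (k=2,j=0): S=54.7865, (K−S)⁺=20.7835, hold=21.6494 ⇒ V=21.6494 continue | (k=2,j=1): S=80.4800, (K−S)⁺=0.0000, hold=7.7092 ⇒ V=7.7092 continue | (k=2,j=2): S=118.2231, (K−S)⁺=0.0000, hold=1.2226 ⇒ V=1.2226 continue  boundary S*=-
step 1: (k=1,j=0): S=66.4020, (K−S)⁺=9.1680, hold=14.7401 ⇒ V=14.7401 continue | (k=1,j=1): S=97.5428, (K−S)⁺=0.0000, hold=4.5221 ⇒ V=4.5221 continue  boundary S*=-
step 0: (k=0,j=0): S=80.4800, (K−S)⁺=0.0000, hold=9.6890 ⇒ V=9.6890 continue  boundary S*=-

price = 9.6890
boundary = - - - 45.2029 54.7865
tree:
9.6890
14.7401 4.5221
21.6494 7.7092 1.2226
30.3671 12.8538 2.3930 0.0000
38.2742 20.7835 4.6840 0.0000 0.0000
44.7982 30.3671 9.1680 0.0000 0.0000 0.0000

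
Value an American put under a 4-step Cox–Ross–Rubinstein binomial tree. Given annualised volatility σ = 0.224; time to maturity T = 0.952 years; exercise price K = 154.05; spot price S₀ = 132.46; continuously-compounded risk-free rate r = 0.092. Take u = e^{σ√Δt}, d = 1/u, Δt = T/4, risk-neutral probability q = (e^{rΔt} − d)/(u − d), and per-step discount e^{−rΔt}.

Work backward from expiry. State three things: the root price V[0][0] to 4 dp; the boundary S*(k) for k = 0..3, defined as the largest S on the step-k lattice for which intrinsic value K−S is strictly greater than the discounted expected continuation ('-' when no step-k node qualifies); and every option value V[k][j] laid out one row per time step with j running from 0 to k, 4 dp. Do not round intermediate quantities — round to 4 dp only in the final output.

price = 21.5900
boundary = 132.4600 118.7478 132.4600 118.7478
tree:
21.5900
35.3022 11.1097
47.5950 21.5900 3.7538
58.6151 35.3022 9.0025 0.0000
68.4945 47.5950 21.5900 0.0000 0.0000

Δt=0.23800  u=1.11547  d=0.89648  q=0.57379  discount=0.97834
step 4 (expiry): payoffs max(K−S,0) = 68.4945 47.5950 21.5900 0.0000 0.0000
step 3: (k=3,j=0): S=95.4349, (K−S)⁺=58.6151, hold=55.2787 ⇒ V=58.6151 exercise | (k=3,j=1): S=118.7478, (K−S)⁺=35.3022, hold=31.9658 ⇒ V=35.3022 exercise | (k=3,j=2): S=147.7556, (K−S)⁺=6.2944, hold=9.0025 ⇒ V=9.0025 continue | (k=3,j=3): S=183.8495, (K−S)⁺=0.0000, hold=0.0000 ⇒ V=0.0000 continue  boundary S*=118.7478
step 2: (k=2,j=0): S=106.4550, (K−S)⁺=47.5950, hold=44.2585 ⇒ V=47.5950 exercise | (k=2,j=1): S=132.4600, (K−S)⁺=21.5900, hold=19.7738 ⇒ V=21.5900 exercise | (k=2,j=2): S=164.8175, (K−S)⁺=0.0000, hold=3.7538 ⇒ V=3.7538 continue  boundary S*=132.4600
step 1: (k=1,j=0): S=118.7478, (K−S)⁺=35.3022, hold=31.9658 ⇒ V=35.3022 exercise | (k=1,j=1): S=147.7556, (K−S)⁺=6.2944, hold=11.1097 ⇒ V=11.1097 continue  boundary S*=118.7478
step 0: (k=0,j=0): S=132.4600, (K−S)⁺=21.5900, hold=20.9568 ⇒ V=21.5900 exercise  boundary S*=132.4600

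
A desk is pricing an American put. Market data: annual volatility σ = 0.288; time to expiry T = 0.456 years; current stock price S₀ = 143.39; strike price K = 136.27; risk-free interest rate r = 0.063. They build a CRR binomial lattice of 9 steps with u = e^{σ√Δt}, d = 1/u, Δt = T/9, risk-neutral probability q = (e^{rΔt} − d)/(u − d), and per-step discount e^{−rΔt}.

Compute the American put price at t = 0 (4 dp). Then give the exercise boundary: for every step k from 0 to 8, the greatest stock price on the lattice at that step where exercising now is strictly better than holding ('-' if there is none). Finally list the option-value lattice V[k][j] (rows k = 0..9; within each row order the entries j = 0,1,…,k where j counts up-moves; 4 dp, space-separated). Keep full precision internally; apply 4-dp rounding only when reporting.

params: Δt=0.05067 u=1.06697 d=0.93723 q=0.50844 e^(-rΔt)=0.99681
t_9 payoffs: 56.2619 45.1861 32.5770 18.2224 1.8806 0.0000 0.0000 0.0000 0.0000 0.0000
t_8: node(8,0) S=85.3666 payoff=50.9034 vs cont=50.4691 → 50.9034 [stop]  node(8,1) S=97.1842 payoff=39.0858 vs cont=38.6515 → 39.0858 [stop]  node(8,2) S=110.6378 payoff=25.6322 vs cont=25.1979 → 25.6322 [stop]  node(8,3) S=125.9538 payoff=10.3162 vs cont=9.8820 → 10.3162 [stop]  node(8,4) S=143.3900 payoff=0.0000 vs cont=0.9215 → 0.9215 [wait]  node(8,5) S=163.2400 payoff=0.0000 vs cont=0.0000 → 0.0000 [wait]  node(8,6) S=185.8379 payoff=0.0000 vs cont=0.0000 → 0.0000 [wait]  node(8,7) S=211.5641 payoff=0.0000 vs cont=0.0000 → 0.0000 [wait]  node(8,8) S=240.8517 payoff=0.0000 vs cont=0.0000 → 0.0000 [wait]  ⇒ S*(8)=125.9538
t_7: node(7,0) S=91.0839 payoff=45.1861 vs cont=44.7518 → 45.1861 [stop]  node(7,1) S=103.6930 payoff=32.5770 vs cont=32.1427 → 32.5770 [stop]  node(7,2) S=118.0476 payoff=18.2224 vs cont=17.7881 → 18.2224 [stop]  node(7,3) S=134.3894 payoff=1.8806 vs cont=5.5219 → 5.5219 [wait]  node(7,4) S=152.9934 payoff=0.0000 vs cont=0.4515 → 0.4515 [wait]  node(7,5) S=174.1728 payoff=0.0000 vs cont=0.0000 → 0.0000 [wait]  node(7,6) S=198.2842 payoff=0.0000 vs cont=0.0000 → 0.0000 [wait]  node(7,7) S=225.7334 payoff=0.0000 vs cont=0.0000 → 0.0000 [wait]  ⇒ S*(7)=118.0476
t_6: node(6,0) S=97.1842 payoff=39.0858 vs cont=38.6515 → 39.0858 [stop]  node(6,1) S=110.6378 payoff=25.6322 vs cont=25.1979 → 25.6322 [stop]  node(6,2) S=125.9538 payoff=10.3162 vs cont=11.7274 → 11.7274 [wait]  node(6,3) S=143.3900 payoff=0.0000 vs cont=2.9345 → 2.9345 [wait]  node(6,4) S=163.2400 payoff=0.0000 vs cont=0.2212 → 0.2212 [wait]  node(6,5) S=185.8379 payoff=0.0000 vs cont=0.0000 → 0.0000 [wait]  node(6,6) S=211.5641 payoff=0.0000 vs cont=0.0000 → 0.0000 [wait]  ⇒ S*(6)=110.6378
t_5: node(5,0) S=103.6930 payoff=32.5770 vs cont=32.1427 → 32.5770 [stop]  node(5,1) S=118.0476 payoff=18.2224 vs cont=18.5033 → 18.5033 [wait]  node(5,2) S=134.3894 payoff=1.8806 vs cont=7.2336 → 7.2336 [wait]  node(5,3) S=152.9934 payoff=0.0000 vs cont=1.5500 → 1.5500 [wait]  node(5,4) S=174.1728 payoff=0.0000 vs cont=0.1084 → 0.1084 [wait]  node(5,5) S=198.2842 payoff=0.0000 vs cont=0.0000 → 0.0000 [wait]  ⇒ S*(5)=103.6930
t_4: node(4,0) S=110.6378 payoff=25.6322 vs cont=25.3403 → 25.6322 [stop]  node(4,1) S=125.9538 payoff=10.3162 vs cont=12.7327 → 12.7327 [wait]  node(4,2) S=143.3900 payoff=0.0000 vs cont=4.3300 → 4.3300 [wait]  node(4,3) S=163.2400 payoff=0.0000 vs cont=0.8144 → 0.8144 [wait]  node(4,4) S=185.8379 payoff=0.0000 vs cont=0.0531 → 0.0531 [wait]  ⇒ S*(4)=110.6378
t_3: node(3,0) S=118.0476 payoff=18.2224 vs cont=19.0128 → 19.0128 [wait]  node(3,1) S=134.3894 payoff=1.8806 vs cont=8.4335 → 8.4335 [wait]  node(3,2) S=152.9934 payoff=0.0000 vs cont=2.5345 → 2.5345 [wait]  node(3,3) S=174.1728 payoff=0.0000 vs cont=0.4260 → 0.4260 [wait]  ⇒ S*(3)=-
t_2: node(2,0) S=125.9538 payoff=10.3162 vs cont=13.5904 → 13.5904 [wait]  node(2,1) S=143.3900 payoff=0.0000 vs cont=5.4168 → 5.4168 [wait]  node(2,2) S=163.2400 payoff=0.0000 vs cont=1.4578 → 1.4578 [wait]  ⇒ S*(2)=-
t_1: node(1,0) S=134.3894 payoff=1.8806 vs cont=9.4045 → 9.4045 [wait]  node(1,1) S=152.9934 payoff=0.0000 vs cont=3.3930 → 3.3930 [wait]  ⇒ S*(1)=-
t_0: node(0,0) S=143.3900 payoff=0.0000 vs cont=6.3278 → 6.3278 [wait]  ⇒ S*(0)=-

price = 6.3278
boundary = - - - - 110.6378 103.6930 110.6378 118.0476 125.9538
tree:
6.3278
9.4045 3.3930
13.5904 5.4168 1.4578
19.0128 8.4335 2.5345 0.4260
25.6322 12.7327 4.3300 0.8144 0.0531
32.5770 18.5033 7.2336 1.5500 0.1084 0.0000
39.0858 25.6322 11.7274 2.9345 0.2212 0.0000 0.0000
45.1861 32.5770 18.2224 5.5219 0.4515 0.0000 0.0000 0.0000
50.9034 39.0858 25.6322 10.3162 0.9215 0.0000 0.0000 0.0000 0.0000
56.2619 45.1861 32.5770 18.2224 1.8806 0.0000 0.0000 0.0000 0.0000 0.0000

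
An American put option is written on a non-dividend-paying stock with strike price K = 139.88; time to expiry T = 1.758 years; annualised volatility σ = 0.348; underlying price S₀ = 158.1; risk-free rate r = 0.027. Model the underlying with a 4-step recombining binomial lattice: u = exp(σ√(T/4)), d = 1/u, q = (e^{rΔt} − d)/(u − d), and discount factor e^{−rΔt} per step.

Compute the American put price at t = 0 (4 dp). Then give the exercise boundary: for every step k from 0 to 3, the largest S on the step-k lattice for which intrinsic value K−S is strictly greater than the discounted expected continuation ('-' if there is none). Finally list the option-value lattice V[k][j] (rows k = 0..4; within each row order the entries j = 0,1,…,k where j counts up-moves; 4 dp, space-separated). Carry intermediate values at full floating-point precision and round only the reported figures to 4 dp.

price = 16.9169
boundary = - - - 79.1314
tree:
16.9169
27.0532 5.8361
41.7020 11.1056 0.0000
60.7486 21.1332 0.0000 0.0000
77.0518 40.2149 0.0000 0.0000 0.0000

Δt=0.43950  u=1.25949  d=0.79397  q=0.46822  discount=0.98820
step 4 (expiry): payoffs max(K−S,0) = 77.0518 40.2149 0.0000 0.0000 0.0000
step 3: (k=3,j=0): S=79.1314, (K−S)⁺=60.7486, hold=59.0985 ⇒ V=60.7486 exercise | (k=3,j=1): S=125.5271, (K−S)⁺=14.3529, hold=21.1332 ⇒ V=21.1332 continue | (k=3,j=2): S=199.1252, (K−S)⁺=0.0000, hold=0.0000 ⇒ V=0.0000 continue | (k=3,j=3): S=315.8746, (K−S)⁺=0.0000, hold=0.0000 ⇒ V=0.0000 continue  boundary S*=79.1314
step 2: (k=2,j=0): S=99.6651, (K−S)⁺=40.2149, hold=41.7020 ⇒ V=41.7020 continue | (k=2,j=1): S=158.1000, (K−S)⁺=0.0000, hold=11.1056 ⇒ V=11.1056 continue | (k=2,j=2): S=250.7959, (K−S)⁺=0.0000, hold=0.0000 ⇒ V=0.0000 continue  boundary S*=-
step 1: (k=1,j=0): S=125.5271, (K−S)⁺=14.3529, hold=27.0532 ⇒ V=27.0532 continue | (k=1,j=1): S=199.1252, (K−S)⁺=0.0000, hold=5.8361 ⇒ V=5.8361 continue  boundary S*=-
step 0: (k=0,j=0): S=158.1000, (K−S)⁺=0.0000, hold=16.9169 ⇒ V=16.9169 continue  boundary S*=-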